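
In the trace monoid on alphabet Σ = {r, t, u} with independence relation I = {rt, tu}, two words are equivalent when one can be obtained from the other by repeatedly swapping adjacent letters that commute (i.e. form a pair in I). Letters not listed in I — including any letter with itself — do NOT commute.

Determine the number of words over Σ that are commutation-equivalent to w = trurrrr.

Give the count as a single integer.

0(t) covers ∅
1(r) covers ∅
2(u) covers 1:r
3(r) covers 2:u
4(r) covers 3:r
5(r) covers 4:r
6(r) covers 5:r
floor of heap: 0:t, 1:r
completions by unplaced set U, small U first (add the entries for U minus each lowest piece of U):
  |U|=1: {0}:1  {6}:1
  |U|=2: {0,6}:2  {5,6}:1
  |U|=3: {0,5,6}:3  {4,5,6}:1
  |U|=4: {0,4,5,6}:4  {3,4,5,6}:1
  |U|=5: {0,3,4,5,6}:5  {2,3,4,5,6}:1
  start at 0(t): 1
  start at 1(r): 6
sum over floor = 7

7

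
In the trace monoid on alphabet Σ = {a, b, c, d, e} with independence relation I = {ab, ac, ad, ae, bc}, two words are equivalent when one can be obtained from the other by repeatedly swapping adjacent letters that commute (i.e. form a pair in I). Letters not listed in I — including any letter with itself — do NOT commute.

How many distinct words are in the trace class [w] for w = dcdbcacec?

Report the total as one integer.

27

piece 0:d — minimal
piece 1:c rests on {0:d}
piece 2:d rests on {1:c}
piece 3:b rests on {2:d}
piece 4:c rests on {2:d}
piece 5:a — minimal
piece 6:c rests on {4:c}
piece 7:e rests on {3:b, 6:c}
piece 8:c rests on {7:e}
minimal pieces: {0:d, 5:a}
ways to finish when only these pieces remain (= sum over removing one remaining piece with nothing left below it):
  1 left: {5}→1  {8}→1
  2 left: {5,8}→2  {7,8}→1
  3 left: {3,7,8}→1  {5,7,8}→3  {6,7,8}→1
  4 left: {3,5,7,8}→4  {3,6,7,8}→2  {4,6,7,8}→1  {5,6,7,8}→4
  5 left: {3,4,6,7,8}→3  {3,5,6,7,8}→10  {4,5,6,7,8}→5
  6 left: {2,3,4,6,7,8}→3  {3,4,5,6,7,8}→18
  7 left: {1,2,3,4,6,7,8}→3  {2,3,4,5,6,7,8}→21
  placing 0:d first → 24 extensions
  placing 5:a first → 3 extensions
total linear extensions = 27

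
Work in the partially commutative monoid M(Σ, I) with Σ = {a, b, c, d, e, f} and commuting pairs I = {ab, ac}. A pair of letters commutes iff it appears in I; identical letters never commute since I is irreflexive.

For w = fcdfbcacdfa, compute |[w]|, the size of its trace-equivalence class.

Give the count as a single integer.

piece 0:f — minimal
piece 1:c rests on {0:f}
piece 2:d rests on {1:c}
piece 3:f rests on {2:d}
piece 4:b rests on {3:f}
piece 5:c rests on {4:b}
piece 6:a rests on {3:f}
piece 7:c rests on {5:c}
piece 8:d rests on {6:a, 7:c}
piece 9:f rests on {8:d}
piece 10:a rests on {9:f}
minimal pieces: {0:f}
ways to finish when only these pieces remain (= sum over removing one remaining piece with nothing left below it):
  1 left: {10}→1
  2 left: {9,10}→1
  3 left: {8,9,10}→1
  4 left: {6,8,9,10}→1  {7,8,9,10}→1
  5 left: {5,7,8,9,10}→1  {6,7,8,9,10}→2
  6 left: {4,5,7,8,9,10}→1  {5,6,7,8,9,10}→3
  7 left: {4,5,6,7,8,9,10}→4
  8 left: {3,4,5,6,7,8,9,10}→4
  9 left: {2,3,4,5,6,7,8,9,10}→4
  placing 0:f first → 4 extensions

4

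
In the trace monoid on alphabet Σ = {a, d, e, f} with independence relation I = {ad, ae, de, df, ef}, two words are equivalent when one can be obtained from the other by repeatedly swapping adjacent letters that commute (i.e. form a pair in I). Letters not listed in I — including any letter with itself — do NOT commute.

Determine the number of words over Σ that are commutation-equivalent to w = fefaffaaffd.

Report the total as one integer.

110

0(f) covers ∅
1(e) covers ∅
2(f) covers 0:f
3(a) covers 2:f
4(f) covers 3:a
5(f) covers 4:f
6(a) covers 5:f
7(a) covers 6:a
8(f) covers 7:a
9(f) covers 8:f
10(d) covers ∅
floor of heap: 0:f, 1:e, 10:d
completions by unplaced set U, small U first (add the entries for U minus each lowest piece of U):
  |U|=1: {1}:1  {9}:1  {10}:1
  |U|=2: {1,9}:2  {1,10}:2  {8,9}:1  {9,10}:2
  |U|=3: {1,8,9}:3  {1,9,10}:6  {7,8,9}:1  {8,9,10}:3
  |U|=4: {1,7,8,9}:4  {1,8,9,10}:12  {6,7,8,9}:1  {7,8,9,10}:4
  |U|=5: {1,6,7,8,9}:5  {1,7,8,9,10}:20  {5,6,7,8,9}:1  {6,7,8,9,10}:5
  |U|=6: {1,5,6,7,8,9}:6  {1,6,7,8,9,10}:30  {4,5,6,7,8,9}:1  {5,6,7,8,9,10}:6
  |U|=7: {1,4,5,6,7,8,9}:7  {1,5,6,7,8,9,10}:42  {3,4,5,6,7,8,9}:1  {4,5,6,7,8,9,10}:7
  |U|=8: {1,3,4,5,6,7,8,9}:8  {1,4,5,6,7,8,9,10}:56  {2,3,4,5,6,7,8,9}:1  {3,4,5,6,7,8,9,10}:8
  |U|=9: {0,2,3,4,5,6,7,8,9}:1  {1,2,3,4,5,6,7,8,9}:9  {1,3,4,5,6,7,8,9,10}:72  {2,3,4,5,6,7,8,9,10}:9
  start at 0(f): 90
  start at 1(e): 10
  start at 10(d): 10
sum over floor = 110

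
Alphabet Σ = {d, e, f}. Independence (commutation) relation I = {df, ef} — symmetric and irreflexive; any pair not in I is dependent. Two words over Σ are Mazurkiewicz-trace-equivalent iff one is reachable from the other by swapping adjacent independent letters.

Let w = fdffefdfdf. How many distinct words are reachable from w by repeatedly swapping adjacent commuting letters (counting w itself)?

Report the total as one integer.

drop 0:f onto floor
drop 1:d onto floor
drop 2:f onto {0:f}
drop 3:f onto {2:f}
drop 4:e onto {1:d}
drop 5:f onto {3:f}
drop 6:d onto {4:e}
drop 7:f onto {5:f}
drop 8:d onto {6:d}
drop 9:f onto {7:f}
ground layer = {0:f, 1:d}
drop-orders for the pieces not yet dropped (sum over which currently-grounded one goes next):
  1 to go: {8} 1  {9} 1
  2 to go: {6,8} 1  {7,9} 1  {8,9} 2
  3 to go: {4,6,8} 1  {5,7,9} 1  {6,8,9} 3  {7,8,9} 3
  4 to go: {1,4,6,8} 1  {3,5,7,9} 1  {4,6,8,9} 4  {5,7,8,9} 4  {6,7,8,9} 6
  5 to go: {1,4,6,8,9} 5  {2,3,5,7,9} 1  {3,5,7,8,9} 5  {4,6,7,8,9} 10  {5,6,7,8,9} 10
  6 to go: {0,2,3,5,7,9} 1  {1,4,6,7,8,9} 15  {2,3,5,7,8,9} 6  {3,5,6,7,8,9} 15  {4,5,6,7,8,9} 20
  7 to go: {0,2,3,5,7,8,9} 7  {1,4,5,6,7,8,9} 35  {2,3,5,6,7,8,9} 21  {3,4,5,6,7,8,9} 35
  8 to go: {0,2,3,5,6,7,8,9} 28  {1,3,4,5,6,7,8,9} 70  {2,3,4,5,6,7,8,9} 56
  if 0:f drops first: 126 orders
  if 1:d drops first: 84 orders
heap linearizations: 210

210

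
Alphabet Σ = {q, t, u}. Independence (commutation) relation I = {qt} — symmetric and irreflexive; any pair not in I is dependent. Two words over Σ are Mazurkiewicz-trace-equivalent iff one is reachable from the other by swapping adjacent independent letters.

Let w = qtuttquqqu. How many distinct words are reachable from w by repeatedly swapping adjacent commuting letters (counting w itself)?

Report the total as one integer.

6

#0=q has no predecessor
#1=t has no predecessor
#2=u depends on [0:q, 1:t]
#3=t depends on [2:u]
#4=t depends on [3:t]
#5=q depends on [2:u]
#6=u depends on [4:t, 5:q]
#7=q depends on [6:u]
#8=q depends on [7:q]
#9=u depends on [8:q]
sources: [0:q, 1:t]
N(rest) = Σ N(rest − s) over sources s of rest; N(one piece) = 1:
  size 1 → [9]=1
  size 2 → [8,9]=1
  size 3 → [7,8,9]=1
  size 4 → [6,7,8,9]=1
  size 5 → [4,6,7,8,9]=1  [5,6,7,8,9]=1
  size 6 → [3,4,6,7,8,9]=1  [4,5,6,7,8,9]=2
  size 7 → [3,4,5,6,7,8,9]=3
  size 8 → [2,3,4,5,6,7,8,9]=3
  first=0(q) contributes 3
  first=1(t) contributes 3
|[w]| = 6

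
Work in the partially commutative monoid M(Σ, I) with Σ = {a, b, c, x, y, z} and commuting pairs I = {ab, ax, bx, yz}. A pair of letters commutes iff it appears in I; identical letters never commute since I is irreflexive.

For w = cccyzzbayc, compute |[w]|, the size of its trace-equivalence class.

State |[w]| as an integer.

6

0(c) covers ∅
1(c) covers 0:c
2(c) covers 1:c
3(y) covers 2:c
4(z) covers 2:c
5(z) covers 4:z
6(b) covers 3:y, 5:z
7(a) covers 3:y, 5:z
8(y) covers 6:b, 7:a
9(c) covers 8:y
floor of heap: 0:c
completions by unplaced set U, small U first (add the entries for U minus each lowest piece of U):
  |U|=1: {9}:1
  |U|=2: {8,9}:1
  |U|=3: {6,8,9}:1  {7,8,9}:1
  |U|=4: {6,7,8,9}:2
  |U|=5: {3,6,7,8,9}:2  {5,6,7,8,9}:2
  |U|=6: {3,5,6,7,8,9}:4  {4,5,6,7,8,9}:2
  |U|=7: {3,4,5,6,7,8,9}:6
  |U|=8: {2,3,4,5,6,7,8,9}:6
  start at 0(c): 6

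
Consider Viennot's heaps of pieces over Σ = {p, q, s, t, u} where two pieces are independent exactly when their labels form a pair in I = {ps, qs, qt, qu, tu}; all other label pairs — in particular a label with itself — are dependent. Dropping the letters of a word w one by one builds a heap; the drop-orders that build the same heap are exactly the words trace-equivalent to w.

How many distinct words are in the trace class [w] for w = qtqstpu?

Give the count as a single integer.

0(q) covers ∅
1(t) covers ∅
2(q) covers 0:q
3(s) covers 1:t
4(t) covers 3:s
5(p) covers 2:q, 4:t
6(u) covers 5:p
floor of heap: 0:q, 1:t
completions by unplaced set U, small U first (add the entries for U minus each lowest piece of U):
  |U|=1: {6}:1
  |U|=2: {5,6}:1
  |U|=3: {2,5,6}:1  {4,5,6}:1
  |U|=4: {0,2,5,6}:1  {2,4,5,6}:2  {3,4,5,6}:1
  |U|=5: {0,2,4,5,6}:3  {1,3,4,5,6}:1  {2,3,4,5,6}:3
  start at 0(q): 4
  start at 1(t): 6
sum over floor = 10

10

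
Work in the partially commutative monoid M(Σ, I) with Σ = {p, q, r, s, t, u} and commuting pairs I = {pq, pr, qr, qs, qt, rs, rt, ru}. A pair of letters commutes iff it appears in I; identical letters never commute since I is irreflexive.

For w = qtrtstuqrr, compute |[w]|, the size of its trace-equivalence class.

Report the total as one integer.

600

#0=q has no predecessor
#1=t has no predecessor
#2=r has no predecessor
#3=t depends on [1:t]
#4=s depends on [3:t]
#5=t depends on [4:s]
#6=u depends on [0:q, 5:t]
#7=q depends on [6:u]
#8=r depends on [2:r]
#9=r depends on [8:r]
sources: [0:q, 1:t, 2:r]
N(rest) = Σ N(rest − s) over sources s of rest; N(one piece) = 1:
  size 1 → [7]=1  [9]=1
  size 2 → [6,7]=1  [7,9]=2  [8,9]=1
  size 3 → [0,6,7]=1  [2,8,9]=1  [5,6,7]=1  [6,7,9]=3  [7,8,9]=3
  size 4 → [0,5,6,7]=2  [0,6,7,9]=4  [2,7,8,9]=4  [4,5,6,7]=1  [5,6,7,9]=4  [6,7,8,9]=6
  size 5 → [0,4,5,6,7]=3  [0,5,6,7,9]=10  [0,6,7,8,9]=10  [2,6,7,8,9]=10  [3,4,5,6,7]=1  [4,5,6,7,9]=5  [5,6,7,8,9]=10
  size 6 → [0,2,6,7,8,9]=20  [0,3,4,5,6,7]=4  [0,4,5,6,7,9]=18  [0,5,6,7,8,9]=30  [1,3,4,5,6,7]=1  [2,5,6,7,8,9]=20  [3,4,5,6,7,9]=6  [4,5,6,7,8,9]=15
  size 7 → [0,1,3,4,5,6,7]=5  [0,2,5,6,7,8,9]=70  [0,3,4,5,6,7,9]=28  [0,4,5,6,7,8,9]=63  [1,3,4,5,6,7,9]=7  [2,4,5,6,7,8,9]=35  [3,4,5,6,7,8,9]=21
  size 8 → [0,1,3,4,5,6,7,9]=40  [0,2,4,5,6,7,8,9]=168  [0,3,4,5,6,7,8,9]=112  [1,3,4,5,6,7,8,9]=28  [2,3,4,5,6,7,8,9]=56
  first=0(q) contributes 84
  first=1(t) contributes 336
  first=2(r) contributes 180
|[w]| = 600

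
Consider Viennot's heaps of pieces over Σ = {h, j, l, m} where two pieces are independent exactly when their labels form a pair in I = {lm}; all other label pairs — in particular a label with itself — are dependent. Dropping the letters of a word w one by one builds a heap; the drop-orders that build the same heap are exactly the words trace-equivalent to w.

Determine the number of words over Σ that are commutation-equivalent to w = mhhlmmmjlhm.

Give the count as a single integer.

4

drop 0:m onto floor
drop 1:h onto {0:m}
drop 2:h onto {1:h}
drop 3:l onto {2:h}
drop 4:m onto {2:h}
drop 5:m onto {4:m}
drop 6:m onto {5:m}
drop 7:j onto {3:l, 6:m}
drop 8:l onto {7:j}
drop 9:h onto {8:l}
drop 10:m onto {9:h}
ground layer = {0:m}
drop-orders for the pieces not yet dropped (sum over which currently-grounded one goes next):
  1 to go: {10} 1
  2 to go: {9,10} 1
  3 to go: {8,9,10} 1
  4 to go: {7,8,9,10} 1
  5 to go: {3,7,8,9,10} 1  {6,7,8,9,10} 1
  6 to go: {3,6,7,8,9,10} 2  {5,6,7,8,9,10} 1
  7 to go: {3,5,6,7,8,9,10} 3  {4,5,6,7,8,9,10} 1
  8 to go: {3,4,5,6,7,8,9,10} 4
  9 to go: {2,3,4,5,6,7,8,9,10} 4
  if 0:m drops first: 4 orders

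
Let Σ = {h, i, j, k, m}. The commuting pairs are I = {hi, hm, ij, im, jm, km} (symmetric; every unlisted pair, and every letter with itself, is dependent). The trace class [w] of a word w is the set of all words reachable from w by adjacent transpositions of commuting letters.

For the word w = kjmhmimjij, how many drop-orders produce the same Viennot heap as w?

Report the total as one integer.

1800

0(k) covers ∅
1(j) covers 0:k
2(m) covers ∅
3(h) covers 1:j
4(m) covers 2:m
5(i) covers 0:k
6(m) covers 4:m
7(j) covers 3:h
8(i) covers 5:i
9(j) covers 7:j
floor of heap: 0:k, 2:m
completions by unplaced set U, small U first (add the entries for U minus each lowest piece of U):
  |U|=1: {6}:1  {8}:1  {9}:1
  |U|=2: {4,6}:1  {5,8}:1  {6,8}:2  {6,9}:2  {7,9}:1  {8,9}:2
  |U|=3: {2,4,6}:1  {3,7,9}:1  {4,6,8}:3  {4,6,9}:3  {5,6,8}:3  {5,8,9}:3  {6,7,9}:3  {6,8,9}:6  {7,8,9}:3
  |U|=4: {1,3,7,9}:1  {2,4,6,8}:4  {2,4,6,9}:4  {3,6,7,9}:4  {3,7,8,9}:4  {4,5,6,8}:6  {4,6,7,9}:6  {4,6,8,9}:12  {5,6,8,9}:12  {5,7,8,9}:6  {6,7,8,9}:12
  |U|=5: {1,3,6,7,9}:5  {1,3,7,8,9}:5  {2,4,5,6,8}:10  {2,4,6,7,9}:10  {2,4,6,8,9}:20  {3,4,6,7,9}:10  {3,5,7,8,9}:10  {3,6,7,8,9}:20  {4,5,6,8,9}:30  {4,6,7,8,9}:30  {5,6,7,8,9}:30
  |U|=6: {1,3,4,6,7,9}:15  {1,3,5,7,8,9}:15  {1,3,6,7,8,9}:30  {2,3,4,6,7,9}:20  {2,4,5,6,8,9}:60  {2,4,6,7,8,9}:60  {3,4,6,7,8,9}:60  {3,5,6,7,8,9}:60  {4,5,6,7,8,9}:90
  |U|=7: {0,1,3,5,7,8,9}:15  {1,2,3,4,6,7,9}:35  {1,3,4,6,7,8,9}:105  {1,3,5,6,7,8,9}:105  {2,3,4,6,7,8,9}:140  {2,4,5,6,7,8,9}:210  {3,4,5,6,7,8,9}:210
  |U|=8: {0,1,3,5,6,7,8,9}:120  {1,2,3,4,6,7,8,9}:280  {1,3,4,5,6,7,8,9}:420  {2,3,4,5,6,7,8,9}:560
  start at 0(k): 1260
  start at 2(m): 540
sum over floor = 1800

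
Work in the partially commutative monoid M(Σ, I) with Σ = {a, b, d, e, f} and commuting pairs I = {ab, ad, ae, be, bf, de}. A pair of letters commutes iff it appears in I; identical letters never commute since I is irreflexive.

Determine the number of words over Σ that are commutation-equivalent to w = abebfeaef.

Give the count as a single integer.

drop 0:a onto floor
drop 1:b onto floor
drop 2:e onto floor
drop 3:b onto {1:b}
drop 4:f onto {0:a, 2:e}
drop 5:e onto {4:f}
drop 6:a onto {4:f}
drop 7:e onto {5:e}
drop 8:f onto {6:a, 7:e}
ground layer = {0:a, 1:b, 2:e}
drop-orders for the pieces not yet dropped (sum over which currently-grounded one goes next):
  1 to go: {3} 1  {8} 1
  2 to go: {1,3} 1  {3,8} 2  {6,8} 1  {7,8} 1
  3 to go: {1,3,8} 3  {3,6,8} 3  {3,7,8} 3  {5,7,8} 1  {6,7,8} 2
  4 to go: {1,3,6,8} 6  {1,3,7,8} 6  {3,5,7,8} 4  {3,6,7,8} 8  {5,6,7,8} 3
  5 to go: {1,3,5,7,8} 10  {1,3,6,7,8} 20  {3,5,6,7,8} 15  {4,5,6,7,8} 3
  6 to go: {0,4,5,6,7,8} 3  {1,3,5,6,7,8} 45  {2,4,5,6,7,8} 3  {3,4,5,6,7,8} 18
  7 to go: {0,2,4,5,6,7,8} 6  {0,3,4,5,6,7,8} 21  {1,3,4,5,6,7,8} 63  {2,3,4,5,6,7,8} 21
  if 0:a drops first: 84 orders
  if 1:b drops first: 48 orders
  if 2:e drops first: 84 orders
heap linearizations: 216

216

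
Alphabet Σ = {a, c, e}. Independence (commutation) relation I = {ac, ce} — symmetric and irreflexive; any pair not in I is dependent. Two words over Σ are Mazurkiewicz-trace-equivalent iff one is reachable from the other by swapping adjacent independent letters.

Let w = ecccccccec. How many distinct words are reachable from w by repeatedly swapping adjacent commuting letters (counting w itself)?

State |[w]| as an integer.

45

drop 0:e onto floor
drop 1:c onto floor
drop 2:c onto {1:c}
drop 3:c onto {2:c}
drop 4:c onto {3:c}
drop 5:c onto {4:c}
drop 6:c onto {5:c}
drop 7:c onto {6:c}
drop 8:e onto {0:e}
drop 9:c onto {7:c}
ground layer = {0:e, 1:c}
drop-orders for the pieces not yet dropped (sum over which currently-grounded one goes next):
  1 to go: {8} 1  {9} 1
  2 to go: {0,8} 1  {7,9} 1  {8,9} 2
  3 to go: {0,8,9} 3  {6,7,9} 1  {7,8,9} 3
  4 to go: {0,7,8,9} 6  {5,6,7,9} 1  {6,7,8,9} 4
  5 to go: {0,6,7,8,9} 10  {4,5,6,7,9} 1  {5,6,7,8,9} 5
  6 to go: {0,5,6,7,8,9} 15  {3,4,5,6,7,9} 1  {4,5,6,7,8,9} 6
  7 to go: {0,4,5,6,7,8,9} 21  {2,3,4,5,6,7,9} 1  {3,4,5,6,7,8,9} 7
  8 to go: {0,3,4,5,6,7,8,9} 28  {1,2,3,4,5,6,7,9} 1  {2,3,4,5,6,7,8,9} 8
  if 0:e drops first: 9 orders
  if 1:c drops first: 36 orders
heap linearizations: 45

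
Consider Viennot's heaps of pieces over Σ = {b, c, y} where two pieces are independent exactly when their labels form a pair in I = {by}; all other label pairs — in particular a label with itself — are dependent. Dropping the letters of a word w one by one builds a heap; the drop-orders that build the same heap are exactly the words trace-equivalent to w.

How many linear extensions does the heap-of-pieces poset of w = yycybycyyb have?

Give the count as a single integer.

9

piece 0:y — minimal
piece 1:y rests on {0:y}
piece 2:c rests on {1:y}
piece 3:y rests on {2:c}
piece 4:b rests on {2:c}
piece 5:y rests on {3:y}
piece 6:c rests on {4:b, 5:y}
piece 7:y rests on {6:c}
piece 8:y rests on {7:y}
piece 9:b rests on {6:c}
minimal pieces: {0:y}
ways to finish when only these pieces remain (= sum over removing one remaining piece with nothing left below it):
  1 left: {8}→1  {9}→1
  2 left: {7,8}→1  {8,9}→2
  3 left: {7,8,9}→3
  4 left: {6,7,8,9}→3
  5 left: {4,6,7,8,9}→3  {5,6,7,8,9}→3
  6 left: {3,5,6,7,8,9}→3  {4,5,6,7,8,9}→6
  7 left: {3,4,5,6,7,8,9}→9
  8 left: {2,3,4,5,6,7,8,9}→9
  placing 0:y first → 9 extensions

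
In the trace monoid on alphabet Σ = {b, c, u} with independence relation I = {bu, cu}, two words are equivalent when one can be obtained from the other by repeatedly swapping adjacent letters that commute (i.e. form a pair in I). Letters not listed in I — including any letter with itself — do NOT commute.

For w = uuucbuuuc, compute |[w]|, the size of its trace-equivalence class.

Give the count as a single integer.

piece 0:u — minimal
piece 1:u rests on {0:u}
piece 2:u rests on {1:u}
piece 3:c — minimal
piece 4:b rests on {3:c}
piece 5:u rests on {2:u}
piece 6:u rests on {5:u}
piece 7:u rests on {6:u}
piece 8:c rests on {4:b}
minimal pieces: {0:u, 3:c}
ways to finish when only these pieces remain (= sum over removing one remaining piece with nothing left below it):
  1 left: {7}→1  {8}→1
  2 left: {4,8}→1  {6,7}→1  {7,8}→2
  3 left: {3,4,8}→1  {4,7,8}→3  {5,6,7}→1  {6,7,8}→3
  4 left: {2,5,6,7}→1  {3,4,7,8}→4  {4,6,7,8}→6  {5,6,7,8}→4
  5 left: {1,2,5,6,7}→1  {2,5,6,7,8}→5  {3,4,6,7,8}→10  {4,5,6,7,8}→10
  6 left: {0,1,2,5,6,7}→1  {1,2,5,6,7,8}→6  {2,4,5,6,7,8}→15  {3,4,5,6,7,8}→20
  7 left: {0,1,2,5,6,7,8}→7  {1,2,4,5,6,7,8}→21  {2,3,4,5,6,7,8}→35
  placing 0:u first → 56 extensions
  placing 3:c first → 28 extensions
total linear extensions = 84

84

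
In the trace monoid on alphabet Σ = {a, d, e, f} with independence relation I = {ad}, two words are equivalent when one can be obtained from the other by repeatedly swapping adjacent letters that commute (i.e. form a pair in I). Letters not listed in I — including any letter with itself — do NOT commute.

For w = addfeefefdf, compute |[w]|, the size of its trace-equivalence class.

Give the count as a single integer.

3

piece 0:a — minimal
piece 1:d — minimal
piece 2:d rests on {1:d}
piece 3:f rests on {0:a, 2:d}
piece 4:e rests on {3:f}
piece 5:e rests on {4:e}
piece 6:f rests on {5:e}
piece 7:e rests on {6:f}
piece 8:f rests on {7:e}
piece 9:d rests on {8:f}
piece 10:f rests on {9:d}
minimal pieces: {0:a, 1:d}
ways to finish when only these pieces remain (= sum over removing one remaining piece with nothing left below it):
  1 left: {10}→1
  2 left: {9,10}→1
  3 left: {8,9,10}→1
  4 left: {7,8,9,10}→1
  5 left: {6,7,8,9,10}→1
  6 left: {5,6,7,8,9,10}→1
  7 left: {4,5,6,7,8,9,10}→1
  8 left: {3,4,5,6,7,8,9,10}→1
  9 left: {0,3,4,5,6,7,8,9,10}→1  {2,3,4,5,6,7,8,9,10}→1
  placing 0:a first → 1 extensions
  placing 1:d first → 2 extensions
total linear extensions = 3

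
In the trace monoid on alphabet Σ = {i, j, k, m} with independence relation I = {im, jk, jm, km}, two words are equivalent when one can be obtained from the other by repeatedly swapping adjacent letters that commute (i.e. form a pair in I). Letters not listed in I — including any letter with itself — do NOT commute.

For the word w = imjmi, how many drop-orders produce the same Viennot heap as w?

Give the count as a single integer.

10

piece 0:i — minimal
piece 1:m — minimal
piece 2:j rests on {0:i}
piece 3:m rests on {1:m}
piece 4:i rests on {2:j}
minimal pieces: {0:i, 1:m}
ways to finish when only these pieces remain (= sum over removing one remaining piece with nothing left below it):
  1 left: {3}→1  {4}→1
  2 left: {1,3}→1  {2,4}→1  {3,4}→2
  3 left: {0,2,4}→1  {1,3,4}→3  {2,3,4}→3
  placing 0:i first → 6 extensions
  placing 1:m first → 4 extensions
total linear extensions = 10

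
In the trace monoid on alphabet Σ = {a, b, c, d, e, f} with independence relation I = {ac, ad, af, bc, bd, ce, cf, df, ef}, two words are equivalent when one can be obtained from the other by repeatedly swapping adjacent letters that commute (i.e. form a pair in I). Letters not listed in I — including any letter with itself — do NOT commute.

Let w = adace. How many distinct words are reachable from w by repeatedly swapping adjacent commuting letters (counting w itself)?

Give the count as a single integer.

0(a) covers ∅
1(d) covers ∅
2(a) covers 0:a
3(c) covers 1:d
4(e) covers 1:d, 2:a
floor of heap: 0:a, 1:d
completions by unplaced set U, small U first (add the entries for U minus each lowest piece of U):
  |U|=1: {3}:1  {4}:1
  |U|=2: {2,4}:1  {3,4}:2
  |U|=3: {0,2,4}:1  {1,3,4}:2  {2,3,4}:3
  start at 0(a): 5
  start at 1(d): 4
sum over floor = 9

9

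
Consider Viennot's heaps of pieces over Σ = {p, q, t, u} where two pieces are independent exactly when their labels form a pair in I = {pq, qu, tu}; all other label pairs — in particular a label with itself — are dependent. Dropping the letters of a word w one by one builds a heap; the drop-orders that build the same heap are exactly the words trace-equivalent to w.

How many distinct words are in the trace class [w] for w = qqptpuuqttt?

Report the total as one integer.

75

piece 0:q — minimal
piece 1:q rests on {0:q}
piece 2:p — minimal
piece 3:t rests on {1:q, 2:p}
piece 4:p rests on {3:t}
piece 5:u rests on {4:p}
piece 6:u rests on {5:u}
piece 7:q rests on {3:t}
piece 8:t rests on {4:p, 7:q}
piece 9:t rests on {8:t}
piece 10:t rests on {9:t}
minimal pieces: {0:q, 2:p}
ways to finish when only these pieces remain (= sum over removing one remaining piece with nothing left below it):
  1 left: {6}→1  {10}→1
  2 left: {5,6}→1  {6,10}→2  {9,10}→1
  3 left: {5,6,10}→3  {6,9,10}→3  {8,9,10}→1
  4 left: {5,6,9,10}→6  {6,8,9,10}→4  {7,8,9,10}→1
  5 left: {5,6,8,9,10}→10  {6,7,8,9,10}→5
  6 left: {4,5,6,8,9,10}→10  {5,6,7,8,9,10}→15
  7 left: {4,5,6,7,8,9,10}→25
  8 left: {3,4,5,6,7,8,9,10}→25
  9 left: {1,3,4,5,6,7,8,9,10}→25  {2,3,4,5,6,7,8,9,10}→25
  placing 0:q first → 50 extensions
  placing 2:p first → 25 extensions
total linear extensions = 75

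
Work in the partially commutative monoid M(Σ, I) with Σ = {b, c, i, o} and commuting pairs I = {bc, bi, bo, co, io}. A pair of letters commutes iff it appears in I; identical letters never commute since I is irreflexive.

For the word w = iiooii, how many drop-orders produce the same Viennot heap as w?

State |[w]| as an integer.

#0=i has no predecessor
#1=i depends on [0:i]
#2=o has no predecessor
#3=o depends on [2:o]
#4=i depends on [1:i]
#5=i depends on [4:i]
sources: [0:i, 2:o]
N(rest) = Σ N(rest − s) over sources s of rest; N(one piece) = 1:
  size 1 → [3]=1  [5]=1
  size 2 → [2,3]=1  [3,5]=2  [4,5]=1
  size 3 → [1,4,5]=1  [2,3,5]=3  [3,4,5]=3
  size 4 → [0,1,4,5]=1  [1,3,4,5]=4  [2,3,4,5]=6
  first=0(i) contributes 10
  first=2(o) contributes 5
|[w]| = 15

15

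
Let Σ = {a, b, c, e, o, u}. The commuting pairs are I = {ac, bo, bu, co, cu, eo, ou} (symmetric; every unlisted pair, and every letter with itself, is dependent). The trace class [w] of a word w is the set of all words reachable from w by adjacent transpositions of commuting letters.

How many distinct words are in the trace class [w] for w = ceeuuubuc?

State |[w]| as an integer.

drop 0:c onto floor
drop 1:e onto {0:c}
drop 2:e onto {1:e}
drop 3:u onto {2:e}
drop 4:u onto {3:u}
drop 5:u onto {4:u}
drop 6:b onto {2:e}
drop 7:u onto {5:u}
drop 8:c onto {6:b}
ground layer = {0:c}
drop-orders for the pieces not yet dropped (sum over which currently-grounded one goes next):
  1 to go: {7} 1  {8} 1
  2 to go: {5,7} 1  {6,8} 1  {7,8} 2
  3 to go: {4,5,7} 1  {5,7,8} 3  {6,7,8} 3
  4 to go: {3,4,5,7} 1  {4,5,7,8} 4  {5,6,7,8} 6
  5 to go: {3,4,5,7,8} 5  {4,5,6,7,8} 10
  6 to go: {3,4,5,6,7,8} 15
  7 to go: {2,3,4,5,6,7,8} 15
  if 0:c drops first: 15 orders

15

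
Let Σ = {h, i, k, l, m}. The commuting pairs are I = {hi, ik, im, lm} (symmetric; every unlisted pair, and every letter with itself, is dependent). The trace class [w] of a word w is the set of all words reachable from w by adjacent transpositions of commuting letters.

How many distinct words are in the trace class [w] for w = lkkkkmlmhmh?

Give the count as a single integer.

#0=l has no predecessor
#1=k depends on [0:l]
#2=k depends on [1:k]
#3=k depends on [2:k]
#4=k depends on [3:k]
#5=m depends on [4:k]
#6=l depends on [4:k]
#7=m depends on [5:m]
#8=h depends on [6:l, 7:m]
#9=m depends on [8:h]
#10=h depends on [9:m]
sources: [0:l]
N(rest) = Σ N(rest − s) over sources s of rest; N(one piece) = 1:
  size 1 → [10]=1
  size 2 → [9,10]=1
  size 3 → [8,9,10]=1
  size 4 → [6,8,9,10]=1  [7,8,9,10]=1
  size 5 → [5,7,8,9,10]=1  [6,7,8,9,10]=2
  size 6 → [5,6,7,8,9,10]=3
  size 7 → [4,5,6,7,8,9,10]=3
  size 8 → [3,4,5,6,7,8,9,10]=3
  size 9 → [2,3,4,5,6,7,8,9,10]=3
  first=0(l) contributes 3

3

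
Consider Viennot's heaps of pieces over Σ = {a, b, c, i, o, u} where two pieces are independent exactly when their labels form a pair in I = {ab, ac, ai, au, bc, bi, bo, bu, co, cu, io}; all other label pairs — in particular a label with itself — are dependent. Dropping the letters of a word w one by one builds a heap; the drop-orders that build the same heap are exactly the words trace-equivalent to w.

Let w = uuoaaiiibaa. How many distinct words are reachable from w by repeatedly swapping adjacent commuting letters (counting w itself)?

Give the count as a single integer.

piece 0:u — minimal
piece 1:u rests on {0:u}
piece 2:o rests on {1:u}
piece 3:a rests on {2:o}
piece 4:a rests on {3:a}
piece 5:i rests on {1:u}
piece 6:i rests on {5:i}
piece 7:i rests on {6:i}
piece 8:b — minimal
piece 9:a rests on {4:a}
piece 10:a rests on {9:a}
minimal pieces: {0:u, 8:b}
ways to finish when only these pieces remain (= sum over removing one remaining piece with nothing left below it):
  1 left: {7}→1  {8}→1  {10}→1
  2 left: {6,7}→1  {7,8}→2  {7,10}→2  {8,10}→2  {9,10}→1
  3 left: {4,9,10}→1  {5,6,7}→1  {6,7,8}→3  {6,7,10}→3  {7,8,10}→6  {7,9,10}→3  {8,9,10}→3
  4 left: {3,4,9,10}→1  {4,7,9,10}→4  {4,8,9,10}→4  {5,6,7,8}→4  {5,6,7,10}→4  {6,7,8,10}→12  {6,7,9,10}→6  {7,8,9,10}→12
  5 left: {2,3,4,9,10}→1  {3,4,7,9,10}→5  {3,4,8,9,10}→5  {4,6,7,9,10}→10  {4,7,8,9,10}→20  {5,6,7,8,10}→20  {5,6,7,9,10}→10  {6,7,8,9,10}→30
  6 left: {2,3,4,7,9,10}→6  {2,3,4,8,9,10}→6  {3,4,6,7,9,10}→15  {3,4,7,8,9,10}→30  {4,5,6,7,9,10}→20  {4,6,7,8,9,10}→60  {5,6,7,8,9,10}→60
  7 left: {2,3,4,6,7,9,10}→21  {2,3,4,7,8,9,10}→42  {3,4,5,6,7,9,10}→35  {3,4,6,7,8,9,10}→105  {4,5,6,7,8,9,10}→140
  8 left: {2,3,4,5,6,7,9,10}→56  {2,3,4,6,7,8,9,10}→168  {3,4,5,6,7,8,9,10}→280
  9 left: {1,2,3,4,5,6,7,9,10}→56  {2,3,4,5,6,7,8,9,10}→504
  placing 0:u first → 560 extensions
  placing 8:b first → 56 extensions
total linear extensions = 616

616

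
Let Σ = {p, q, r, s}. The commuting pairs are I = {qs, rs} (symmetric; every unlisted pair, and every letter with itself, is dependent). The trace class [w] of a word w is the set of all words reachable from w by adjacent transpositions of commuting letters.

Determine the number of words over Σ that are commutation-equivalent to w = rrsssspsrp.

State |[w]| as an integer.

piece 0:r — minimal
piece 1:r rests on {0:r}
piece 2:s — minimal
piece 3:s rests on {2:s}
piece 4:s rests on {3:s}
piece 5:s rests on {4:s}
piece 6:p rests on {1:r, 5:s}
piece 7:s rests on {6:p}
piece 8:r rests on {6:p}
piece 9:p rests on {7:s, 8:r}
minimal pieces: {0:r, 2:s}
ways to finish when only these pieces remain (= sum over removing one remaining piece with nothing left below it):
  1 left: {9}→1
  2 left: {7,9}→1  {8,9}→1
  3 left: {7,8,9}→2
  4 left: {6,7,8,9}→2
  5 left: {1,6,7,8,9}→2  {5,6,7,8,9}→2
  6 left: {0,1,6,7,8,9}→2  {1,5,6,7,8,9}→4  {4,5,6,7,8,9}→2
  7 left: {0,1,5,6,7,8,9}→6  {1,4,5,6,7,8,9}→6  {3,4,5,6,7,8,9}→2
  8 left: {0,1,4,5,6,7,8,9}→12  {1,3,4,5,6,7,8,9}→8  {2,3,4,5,6,7,8,9}→2
  placing 0:r first → 10 extensions
  placing 2:s first → 20 extensions
total linear extensions = 30

30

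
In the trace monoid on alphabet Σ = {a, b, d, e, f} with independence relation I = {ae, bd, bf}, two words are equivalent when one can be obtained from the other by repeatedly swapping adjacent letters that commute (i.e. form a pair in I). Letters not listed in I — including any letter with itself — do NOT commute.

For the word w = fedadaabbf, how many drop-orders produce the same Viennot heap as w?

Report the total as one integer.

3

drop 0:f onto floor
drop 1:e onto {0:f}
drop 2:d onto {1:e}
drop 3:a onto {2:d}
drop 4:d onto {3:a}
drop 5:a onto {4:d}
drop 6:a onto {5:a}
drop 7:b onto {6:a}
drop 8:b onto {7:b}
drop 9:f onto {6:a}
ground layer = {0:f}
drop-orders for the pieces not yet dropped (sum over which currently-grounded one goes next):
  1 to go: {8} 1  {9} 1
  2 to go: {7,8} 1  {8,9} 2
  3 to go: {7,8,9} 3
  4 to go: {6,7,8,9} 3
  5 to go: {5,6,7,8,9} 3
  6 to go: {4,5,6,7,8,9} 3
  7 to go: {3,4,5,6,7,8,9} 3
  8 to go: {2,3,4,5,6,7,8,9} 3
  if 0:f drops first: 3 orders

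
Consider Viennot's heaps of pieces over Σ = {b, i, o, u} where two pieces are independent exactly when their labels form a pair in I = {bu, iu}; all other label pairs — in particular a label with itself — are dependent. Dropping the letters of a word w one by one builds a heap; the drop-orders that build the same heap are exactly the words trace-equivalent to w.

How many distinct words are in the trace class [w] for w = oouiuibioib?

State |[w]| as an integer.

15

#0=o has no predecessor
#1=o depends on [0:o]
#2=u depends on [1:o]
#3=i depends on [1:o]
#4=u depends on [2:u]
#5=i depends on [3:i]
#6=b depends on [5:i]
#7=i depends on [6:b]
#8=o depends on [4:u, 7:i]
#9=i depends on [8:o]
#10=b depends on [9:i]
sources: [0:o]
N(rest) = Σ N(rest − s) over sources s of rest; N(one piece) = 1:
  size 1 → [10]=1
  size 2 → [9,10]=1
  size 3 → [8,9,10]=1
  size 4 → [4,8,9,10]=1  [7,8,9,10]=1
  size 5 → [2,4,8,9,10]=1  [4,7,8,9,10]=2  [6,7,8,9,10]=1
  size 6 → [2,4,7,8,9,10]=3  [4,6,7,8,9,10]=3  [5,6,7,8,9,10]=1
  size 7 → [2,4,6,7,8,9,10]=6  [3,5,6,7,8,9,10]=1  [4,5,6,7,8,9,10]=4
  size 8 → [2,4,5,6,7,8,9,10]=10  [3,4,5,6,7,8,9,10]=5
  size 9 → [2,3,4,5,6,7,8,9,10]=15
  first=0(o) contributes 15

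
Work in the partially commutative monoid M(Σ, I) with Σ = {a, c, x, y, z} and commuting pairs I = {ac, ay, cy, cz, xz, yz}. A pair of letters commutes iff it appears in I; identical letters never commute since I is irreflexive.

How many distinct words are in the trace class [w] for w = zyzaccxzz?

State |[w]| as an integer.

333

0(z) covers ∅
1(y) covers ∅
2(z) covers 0:z
3(a) covers 2:z
4(c) covers ∅
5(c) covers 4:c
6(x) covers 1:y, 3:a, 5:c
7(z) covers 3:a
8(z) covers 7:z
floor of heap: 0:z, 1:y, 4:c
completions by unplaced set U, small U first (add the entries for U minus each lowest piece of U):
  |U|=1: {6}:1  {8}:1
  |U|=2: {1,6}:1  {5,6}:1  {6,8}:2  {7,8}:1
  |U|=3: {1,5,6}:2  {1,6,8}:3  {4,5,6}:1  {5,6,8}:3  {6,7,8}:3
  |U|=4: {1,4,5,6}:3  {1,5,6,8}:8  {1,6,7,8}:6  {3,6,7,8}:3  {4,5,6,8}:4  {5,6,7,8}:6
  |U|=5: {1,3,6,7,8}:9  {1,4,5,6,8}:15  {1,5,6,7,8}:20  {2,3,6,7,8}:3  {3,5,6,7,8}:9  {4,5,6,7,8}:10
  |U|=6: {0,2,3,6,7,8}:3  {1,2,3,6,7,8}:12  {1,3,5,6,7,8}:38  {1,4,5,6,7,8}:45  {2,3,5,6,7,8}:12  {3,4,5,6,7,8}:19
  |U|=7: {0,1,2,3,6,7,8}:15  {0,2,3,5,6,7,8}:15  {1,2,3,5,6,7,8}:62  {1,3,4,5,6,7,8}:102  {2,3,4,5,6,7,8}:31
  start at 0(z): 195
  start at 1(y): 46
  start at 4(c): 92
sum over floor = 333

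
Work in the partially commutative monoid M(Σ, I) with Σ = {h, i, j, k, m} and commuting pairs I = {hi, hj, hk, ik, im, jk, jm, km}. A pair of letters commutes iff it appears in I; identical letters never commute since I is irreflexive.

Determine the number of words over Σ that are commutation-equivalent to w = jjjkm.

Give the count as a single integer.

piece 0:j — minimal
piece 1:j rests on {0:j}
piece 2:j rests on {1:j}
piece 3:k — minimal
piece 4:m — minimal
minimal pieces: {0:j, 3:k, 4:m}
ways to finish when only these pieces remain (= sum over removing one remaining piece with nothing left below it):
  1 left: {2}→1  {3}→1  {4}→1
  2 left: {1,2}→1  {2,3}→2  {2,4}→2  {3,4}→2
  3 left: {0,1,2}→1  {1,2,3}→3  {1,2,4}→3  {2,3,4}→6
  placing 0:j first → 12 extensions
  placing 3:k first → 4 extensions
  placing 4:m first → 4 extensions
total linear extensions = 20

20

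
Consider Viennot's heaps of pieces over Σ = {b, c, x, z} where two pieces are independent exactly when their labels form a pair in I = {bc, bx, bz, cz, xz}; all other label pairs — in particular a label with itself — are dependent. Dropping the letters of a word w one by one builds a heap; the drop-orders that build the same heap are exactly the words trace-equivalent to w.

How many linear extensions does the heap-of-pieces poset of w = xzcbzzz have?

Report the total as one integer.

#0=x has no predecessor
#1=z has no predecessor
#2=c depends on [0:x]
#3=b has no predecessor
#4=z depends on [1:z]
#5=z depends on [4:z]
#6=z depends on [5:z]
sources: [0:x, 1:z, 3:b]
N(rest) = Σ N(rest − s) over sources s of rest; N(one piece) = 1:
  size 1 → [2]=1  [3]=1  [6]=1
  size 2 → [0,2]=1  [2,3]=2  [2,6]=2  [3,6]=2  [5,6]=1
  size 3 → [0,2,3]=3  [0,2,6]=3  [2,3,6]=6  [2,5,6]=3  [3,5,6]=3  [4,5,6]=1
  size 4 → [0,2,3,6]=12  [0,2,5,6]=6  [1,4,5,6]=1  [2,3,5,6]=12  [2,4,5,6]=4  [3,4,5,6]=4
  size 5 → [0,2,3,5,6]=30  [0,2,4,5,6]=10  [1,2,4,5,6]=5  [1,3,4,5,6]=5  [2,3,4,5,6]=20
  first=0(x) contributes 30
  first=1(z) contributes 60
  first=3(b) contributes 15
|[w]| = 105

105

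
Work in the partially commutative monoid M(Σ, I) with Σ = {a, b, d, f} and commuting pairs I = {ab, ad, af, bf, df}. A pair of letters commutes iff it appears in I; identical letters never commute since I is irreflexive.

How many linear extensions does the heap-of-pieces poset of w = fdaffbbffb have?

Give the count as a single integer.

piece 0:f — minimal
piece 1:d — minimal
piece 2:a — minimal
piece 3:f rests on {0:f}
piece 4:f rests on {3:f}
piece 5:b rests on {1:d}
piece 6:b rests on {5:b}
piece 7:f rests on {4:f}
piece 8:f rests on {7:f}
piece 9:b rests on {6:b}
minimal pieces: {0:f, 1:d, 2:a}
ways to finish when only these pieces remain (= sum over removing one remaining piece with nothing left below it):
  1 left: {2}→1  {8}→1  {9}→1
  2 left: {2,8}→2  {2,9}→2  {6,9}→1  {7,8}→1  {8,9}→2
  3 left: {2,6,9}→3  {2,7,8}→3  {2,8,9}→6  {4,7,8}→1  {5,6,9}→1  {6,8,9}→3  {7,8,9}→3
  4 left: {1,5,6,9}→1  {2,4,7,8}→4  {2,5,6,9}→4  {2,6,8,9}→12  {2,7,8,9}→12  {3,4,7,8}→1  {4,7,8,9}→4  {5,6,8,9}→4  {6,7,8,9}→6
  5 left: {0,3,4,7,8}→1  {1,2,5,6,9}→5  {1,5,6,8,9}→5  {2,3,4,7,8}→5  {2,4,7,8,9}→20  {2,5,6,8,9}→20  {2,6,7,8,9}→30  {3,4,7,8,9}→5  {4,6,7,8,9}→10  {5,6,7,8,9}→10
  6 left: {0,2,3,4,7,8}→6  {0,3,4,7,8,9}→6  {1,2,5,6,8,9}→30  {1,5,6,7,8,9}→15  {2,3,4,7,8,9}→30  {2,4,6,7,8,9}→60  {2,5,6,7,8,9}→60  {3,4,6,7,8,9}→15  {4,5,6,7,8,9}→20
  7 left: {0,2,3,4,7,8,9}→42  {0,3,4,6,7,8,9}→21  {1,2,5,6,7,8,9}→105  {1,4,5,6,7,8,9}→35  {2,3,4,6,7,8,9}→105  {2,4,5,6,7,8,9}→140  {3,4,5,6,7,8,9}→35
  8 left: {0,2,3,4,6,7,8,9}→168  {0,3,4,5,6,7,8,9}→56  {1,2,4,5,6,7,8,9}→280  {1,3,4,5,6,7,8,9}→70  {2,3,4,5,6,7,8,9}→280
  placing 0:f first → 630 extensions
  placing 1:d first → 504 extensions
  placing 2:a first → 126 extensions
total linear extensions = 1260

1260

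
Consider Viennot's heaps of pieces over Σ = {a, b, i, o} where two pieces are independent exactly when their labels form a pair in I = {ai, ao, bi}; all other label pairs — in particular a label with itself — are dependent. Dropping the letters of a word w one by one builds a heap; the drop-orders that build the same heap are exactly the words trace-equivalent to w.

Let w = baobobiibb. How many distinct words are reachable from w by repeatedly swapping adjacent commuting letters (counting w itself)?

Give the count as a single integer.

20

#0=b has no predecessor
#1=a depends on [0:b]
#2=o depends on [0:b]
#3=b depends on [1:a, 2:o]
#4=o depends on [3:b]
#5=b depends on [4:o]
#6=i depends on [4:o]
#7=i depends on [6:i]
#8=b depends on [5:b]
#9=b depends on [8:b]
sources: [0:b]
N(rest) = Σ N(rest − s) over sources s of rest; N(one piece) = 1:
  size 1 → [7]=1  [9]=1
  size 2 → [6,7]=1  [7,9]=2  [8,9]=1
  size 3 → [5,8,9]=1  [6,7,9]=3  [7,8,9]=3
  size 4 → [5,7,8,9]=4  [6,7,8,9]=6
  size 5 → [5,6,7,8,9]=10
  size 6 → [4,5,6,7,8,9]=10
  size 7 → [3,4,5,6,7,8,9]=10
  size 8 → [1,3,4,5,6,7,8,9]=10  [2,3,4,5,6,7,8,9]=10
  first=0(b) contributes 20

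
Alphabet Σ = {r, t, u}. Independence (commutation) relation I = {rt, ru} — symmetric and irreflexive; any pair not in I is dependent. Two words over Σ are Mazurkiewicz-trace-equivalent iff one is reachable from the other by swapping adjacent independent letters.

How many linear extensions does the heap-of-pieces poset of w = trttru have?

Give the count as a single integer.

#0=t has no predecessor
#1=r has no predecessor
#2=t depends on [0:t]
#3=t depends on [2:t]
#4=r depends on [1:r]
#5=u depends on [3:t]
sources: [0:t, 1:r]
N(rest) = Σ N(rest − s) over sources s of rest; N(one piece) = 1:
  size 1 → [4]=1  [5]=1
  size 2 → [1,4]=1  [3,5]=1  [4,5]=2
  size 3 → [1,4,5]=3  [2,3,5]=1  [3,4,5]=3
  size 4 → [0,2,3,5]=1  [1,3,4,5]=6  [2,3,4,5]=4
  first=0(t) contributes 10
  first=1(r) contributes 5
|[w]| = 15

15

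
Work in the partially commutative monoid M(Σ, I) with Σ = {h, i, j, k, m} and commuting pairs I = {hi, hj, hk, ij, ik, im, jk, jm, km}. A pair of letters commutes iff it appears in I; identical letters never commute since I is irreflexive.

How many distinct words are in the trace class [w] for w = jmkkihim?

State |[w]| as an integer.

piece 0:j — minimal
piece 1:m — minimal
piece 2:k — minimal
piece 3:k rests on {2:k}
piece 4:i — minimal
piece 5:h rests on {1:m}
piece 6:i rests on {4:i}
piece 7:m rests on {5:h}
minimal pieces: {0:j, 1:m, 2:k, 4:i}
ways to finish when only these pieces remain (= sum over removing one remaining piece with nothing left below it):
  1 left: {0}→1  {3}→1  {6}→1  {7}→1
  2 left: {0,3}→2  {0,6}→2  {0,7}→2  {2,3}→1  {3,6}→2  {3,7}→2  {4,6}→1  {5,7}→1  {6,7}→2
  3 left: {0,2,3}→3  {0,3,6}→6  {0,3,7}→6  {0,4,6}→3  {0,5,7}→3  {0,6,7}→6  {1,5,7}→1  {2,3,6}→3  {2,3,7}→3  {3,4,6}→3  {3,5,7}→3  {3,6,7}→6  {4,6,7}→3  {5,6,7}→3
  4 left: {0,1,5,7}→4  {0,2,3,6}→12  {0,2,3,7}→12  {0,3,4,6}→12  {0,3,5,7}→12  {0,3,6,7}→24  {0,4,6,7}→12  {0,5,6,7}→12  {1,3,5,7}→4  {1,5,6,7}→4  {2,3,4,6}→6  {2,3,5,7}→6  {2,3,6,7}→12  {3,4,6,7}→12  {3,5,6,7}→12  {4,5,6,7}→6
  5 left: {0,1,3,5,7}→20  {0,1,5,6,7}→20  {0,2,3,4,6}→30  {0,2,3,5,7}→30  {0,2,3,6,7}→60  {0,3,4,6,7}→60  {0,3,5,6,7}→60  {0,4,5,6,7}→30  {1,2,3,5,7}→10  {1,3,5,6,7}→20  {1,4,5,6,7}→10  {2,3,4,6,7}→30  {2,3,5,6,7}→30  {3,4,5,6,7}→30
  6 left: {0,1,2,3,5,7}→60  {0,1,3,5,6,7}→120  {0,1,4,5,6,7}→60  {0,2,3,4,6,7}→180  {0,2,3,5,6,7}→180  {0,3,4,5,6,7}→180  {1,2,3,5,6,7}→60  {1,3,4,5,6,7}→60  {2,3,4,5,6,7}→90
  placing 0:j first → 210 extensions
  placing 1:m first → 630 extensions
  placing 2:k first → 420 extensions
  placing 4:i first → 420 extensions
total linear extensions = 1680

1680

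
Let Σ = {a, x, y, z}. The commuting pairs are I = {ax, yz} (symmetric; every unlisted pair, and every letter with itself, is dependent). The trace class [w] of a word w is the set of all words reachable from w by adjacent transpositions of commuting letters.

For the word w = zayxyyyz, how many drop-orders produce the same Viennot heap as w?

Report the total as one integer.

4

drop 0:z onto floor
drop 1:a onto {0:z}
drop 2:y onto {1:a}
drop 3:x onto {2:y}
drop 4:y onto {3:x}
drop 5:y onto {4:y}
drop 6:y onto {5:y}
drop 7:z onto {3:x}
ground layer = {0:z}
drop-orders for the pieces not yet dropped (sum over which currently-grounded one goes next):
  1 to go: {6} 1  {7} 1
  2 to go: {5,6} 1  {6,7} 2
  3 to go: {4,5,6} 1  {5,6,7} 3
  4 to go: {4,5,6,7} 4
  5 to go: {3,4,5,6,7} 4
  6 to go: {2,3,4,5,6,7} 4
  if 0:z drops first: 4 orders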